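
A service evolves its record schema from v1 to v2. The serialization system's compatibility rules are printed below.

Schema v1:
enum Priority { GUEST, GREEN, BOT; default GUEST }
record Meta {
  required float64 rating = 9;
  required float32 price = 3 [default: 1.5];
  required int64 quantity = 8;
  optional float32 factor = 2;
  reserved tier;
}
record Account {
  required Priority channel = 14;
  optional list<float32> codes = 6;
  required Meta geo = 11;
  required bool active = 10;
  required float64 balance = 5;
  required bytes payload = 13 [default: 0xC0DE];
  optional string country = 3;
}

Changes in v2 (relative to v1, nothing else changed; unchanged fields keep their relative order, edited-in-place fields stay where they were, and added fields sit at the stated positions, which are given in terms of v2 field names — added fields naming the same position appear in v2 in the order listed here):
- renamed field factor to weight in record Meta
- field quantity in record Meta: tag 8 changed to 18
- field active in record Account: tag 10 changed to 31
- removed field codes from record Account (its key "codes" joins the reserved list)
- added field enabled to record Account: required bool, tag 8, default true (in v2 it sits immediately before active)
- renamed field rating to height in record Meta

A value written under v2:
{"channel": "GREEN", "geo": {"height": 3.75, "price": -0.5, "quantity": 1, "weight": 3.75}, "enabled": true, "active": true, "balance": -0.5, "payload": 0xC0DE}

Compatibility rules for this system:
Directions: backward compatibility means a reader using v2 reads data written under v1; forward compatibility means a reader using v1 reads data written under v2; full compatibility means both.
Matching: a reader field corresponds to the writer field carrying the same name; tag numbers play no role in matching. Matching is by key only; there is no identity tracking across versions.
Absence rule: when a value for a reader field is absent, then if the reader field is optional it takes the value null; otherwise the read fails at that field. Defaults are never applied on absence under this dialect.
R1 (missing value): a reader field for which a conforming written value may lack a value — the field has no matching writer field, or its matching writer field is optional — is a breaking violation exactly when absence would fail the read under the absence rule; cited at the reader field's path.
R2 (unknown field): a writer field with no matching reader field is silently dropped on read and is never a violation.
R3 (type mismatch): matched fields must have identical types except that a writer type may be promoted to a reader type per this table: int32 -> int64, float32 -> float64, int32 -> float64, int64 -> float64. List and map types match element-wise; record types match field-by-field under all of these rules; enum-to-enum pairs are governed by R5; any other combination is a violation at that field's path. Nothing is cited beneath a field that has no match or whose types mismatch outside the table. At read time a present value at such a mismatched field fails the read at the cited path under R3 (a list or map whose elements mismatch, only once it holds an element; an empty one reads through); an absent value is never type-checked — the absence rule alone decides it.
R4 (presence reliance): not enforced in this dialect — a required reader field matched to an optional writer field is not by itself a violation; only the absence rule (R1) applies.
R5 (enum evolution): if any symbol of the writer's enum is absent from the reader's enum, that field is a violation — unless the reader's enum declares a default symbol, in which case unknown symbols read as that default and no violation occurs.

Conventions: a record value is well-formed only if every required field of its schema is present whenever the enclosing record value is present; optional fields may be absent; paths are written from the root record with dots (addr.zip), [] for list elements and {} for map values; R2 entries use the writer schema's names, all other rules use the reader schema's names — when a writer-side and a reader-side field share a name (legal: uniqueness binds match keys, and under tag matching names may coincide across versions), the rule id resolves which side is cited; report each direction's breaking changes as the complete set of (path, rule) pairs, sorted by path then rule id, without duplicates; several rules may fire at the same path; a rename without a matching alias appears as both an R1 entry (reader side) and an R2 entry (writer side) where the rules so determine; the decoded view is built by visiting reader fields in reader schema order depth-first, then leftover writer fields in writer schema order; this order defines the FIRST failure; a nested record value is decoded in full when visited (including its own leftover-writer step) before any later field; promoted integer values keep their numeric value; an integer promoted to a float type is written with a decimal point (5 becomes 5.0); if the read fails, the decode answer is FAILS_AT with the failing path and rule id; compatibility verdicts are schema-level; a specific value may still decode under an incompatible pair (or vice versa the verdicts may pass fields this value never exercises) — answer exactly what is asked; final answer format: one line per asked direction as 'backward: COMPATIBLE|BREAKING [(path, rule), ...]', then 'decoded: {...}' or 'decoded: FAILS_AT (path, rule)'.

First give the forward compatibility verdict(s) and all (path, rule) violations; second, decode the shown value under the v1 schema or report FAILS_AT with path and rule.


forward: BREAKING [(geo.rating, R1)]; decoded: FAILS_AT (geo.rating, R1)

the writer's type comes first in each Account pair
forward pass over Account, reader schema v1, writer schema v2:
  channel: paired with writer channel (Priority -> Priority; writer required)
  codes: no writer-side match
  geo: paired with writer geo (Meta -> Meta; writer required)
  active: paired with writer active (bool -> bool; writer required)
  balance: paired with writer balance (float64 -> float64; writer required)
  payload: paired with writer payload (bytes -> bytes; writer required)
  country: paired with writer country (string -> string; writer optional)
  writer field enabled has no reader counterpart
  geo.rating: no writer-side match
  geo.price: paired with writer geo.price (float32 -> float32; writer required)
  geo.quantity: paired with writer geo.quantity (int64 -> int64; writer required)
  geo.factor: no writer-side match
  writer field geo.height has no reader counterpart
  writer field geo.weight has no reader counterpart
  rule R1 violated at geo.rating
  forward on Account therefore BREAKING (1)
decode walk for Account under reader schema v1:
  channel := "GREEN"
  codes := null (absent, optional -> null)
  read fails at geo.rating under R1 (no fill)
  => FAILS_AT (geo.rating, R1)
ruling out the remaining Account differences:
  renamed field factor to weight in record Meta -> inert for the asked Account verdict: nothing fires
  field quantity in record Meta: tag 8 changed to 18 -> inert for the asked Account verdict: nothing fires
  field active in record Account: tag 10 changed to 31 -> inert for the asked Account verdict: nothing fires
  removed field codes from record Account (its key "codes" joins the reserved list) -> inert for the asked Account verdict: nothing fires
  added field enabled to record Account: required bool, tag 8, default true (in v2 it sits immediately before active) -> affects backward compatibility only, which is not asked


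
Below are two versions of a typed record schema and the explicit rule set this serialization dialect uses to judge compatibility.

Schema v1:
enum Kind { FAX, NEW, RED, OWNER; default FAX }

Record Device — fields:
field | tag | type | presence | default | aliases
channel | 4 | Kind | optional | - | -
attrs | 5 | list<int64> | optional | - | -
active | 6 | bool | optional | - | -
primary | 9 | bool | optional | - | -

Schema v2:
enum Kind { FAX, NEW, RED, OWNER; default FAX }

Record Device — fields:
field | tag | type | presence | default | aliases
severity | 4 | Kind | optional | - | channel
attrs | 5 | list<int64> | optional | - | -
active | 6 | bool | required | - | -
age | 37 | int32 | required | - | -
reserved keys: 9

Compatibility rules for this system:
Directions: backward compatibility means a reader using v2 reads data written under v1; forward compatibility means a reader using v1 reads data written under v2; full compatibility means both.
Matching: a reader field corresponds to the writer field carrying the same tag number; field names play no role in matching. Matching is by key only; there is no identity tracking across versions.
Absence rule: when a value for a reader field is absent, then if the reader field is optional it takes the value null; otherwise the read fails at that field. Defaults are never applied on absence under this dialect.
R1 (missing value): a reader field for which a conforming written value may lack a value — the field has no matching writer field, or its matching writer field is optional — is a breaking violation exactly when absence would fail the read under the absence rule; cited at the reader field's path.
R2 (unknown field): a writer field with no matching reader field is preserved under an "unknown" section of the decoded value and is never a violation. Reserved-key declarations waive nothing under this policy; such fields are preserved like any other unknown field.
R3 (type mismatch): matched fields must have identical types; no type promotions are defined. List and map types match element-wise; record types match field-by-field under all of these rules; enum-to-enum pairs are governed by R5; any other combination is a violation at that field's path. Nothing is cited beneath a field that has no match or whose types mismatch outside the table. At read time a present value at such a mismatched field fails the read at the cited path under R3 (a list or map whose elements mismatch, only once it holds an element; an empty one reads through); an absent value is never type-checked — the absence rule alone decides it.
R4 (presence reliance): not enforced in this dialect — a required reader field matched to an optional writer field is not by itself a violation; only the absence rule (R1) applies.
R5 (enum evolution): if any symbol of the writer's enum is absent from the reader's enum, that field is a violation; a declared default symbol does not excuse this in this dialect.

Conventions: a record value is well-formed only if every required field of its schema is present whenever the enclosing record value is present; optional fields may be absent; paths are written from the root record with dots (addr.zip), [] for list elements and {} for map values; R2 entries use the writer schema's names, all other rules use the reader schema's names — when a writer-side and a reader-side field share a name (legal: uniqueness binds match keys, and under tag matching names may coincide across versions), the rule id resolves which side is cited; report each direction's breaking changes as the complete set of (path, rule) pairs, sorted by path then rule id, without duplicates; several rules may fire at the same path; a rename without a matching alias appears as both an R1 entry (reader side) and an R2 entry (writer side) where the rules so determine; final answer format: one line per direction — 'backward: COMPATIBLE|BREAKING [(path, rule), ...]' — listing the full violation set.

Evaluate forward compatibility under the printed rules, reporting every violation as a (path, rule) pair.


each type pair in Device: writer, then reader
forward analysis of Device with v1 as reader and v2 as writer:
  channel: Kind -> Kind, writer optional; from severity
  attrs: list<int64> -> list<int64>, writer optional; from attrs
  active: bool -> bool, writer required; from active
  primary: no writer-side match
  leftover writer field: age
  => forward verdict for Device: COMPATIBLE, no violations
diffs on Device not affecting the asked answer:
  removed field primary from record Device (its key 9 joins the reserved list) -> no rule fires on it in Device's dialect; the asked verdict holds
  field active in record Device: optional changed to required -> fires only in the backward direction of Device, which is not asked here
  renamed field channel to severity in record Device (alias channel declared on the renamed field) -> no rule fires on it in Device's dialect; the asked verdict holds
  added field age to record Device: required int32, tag 37 (in v2 it sits last) -> fires only in the backward direction of Device, which is not asked here

forward: COMPATIBLE []


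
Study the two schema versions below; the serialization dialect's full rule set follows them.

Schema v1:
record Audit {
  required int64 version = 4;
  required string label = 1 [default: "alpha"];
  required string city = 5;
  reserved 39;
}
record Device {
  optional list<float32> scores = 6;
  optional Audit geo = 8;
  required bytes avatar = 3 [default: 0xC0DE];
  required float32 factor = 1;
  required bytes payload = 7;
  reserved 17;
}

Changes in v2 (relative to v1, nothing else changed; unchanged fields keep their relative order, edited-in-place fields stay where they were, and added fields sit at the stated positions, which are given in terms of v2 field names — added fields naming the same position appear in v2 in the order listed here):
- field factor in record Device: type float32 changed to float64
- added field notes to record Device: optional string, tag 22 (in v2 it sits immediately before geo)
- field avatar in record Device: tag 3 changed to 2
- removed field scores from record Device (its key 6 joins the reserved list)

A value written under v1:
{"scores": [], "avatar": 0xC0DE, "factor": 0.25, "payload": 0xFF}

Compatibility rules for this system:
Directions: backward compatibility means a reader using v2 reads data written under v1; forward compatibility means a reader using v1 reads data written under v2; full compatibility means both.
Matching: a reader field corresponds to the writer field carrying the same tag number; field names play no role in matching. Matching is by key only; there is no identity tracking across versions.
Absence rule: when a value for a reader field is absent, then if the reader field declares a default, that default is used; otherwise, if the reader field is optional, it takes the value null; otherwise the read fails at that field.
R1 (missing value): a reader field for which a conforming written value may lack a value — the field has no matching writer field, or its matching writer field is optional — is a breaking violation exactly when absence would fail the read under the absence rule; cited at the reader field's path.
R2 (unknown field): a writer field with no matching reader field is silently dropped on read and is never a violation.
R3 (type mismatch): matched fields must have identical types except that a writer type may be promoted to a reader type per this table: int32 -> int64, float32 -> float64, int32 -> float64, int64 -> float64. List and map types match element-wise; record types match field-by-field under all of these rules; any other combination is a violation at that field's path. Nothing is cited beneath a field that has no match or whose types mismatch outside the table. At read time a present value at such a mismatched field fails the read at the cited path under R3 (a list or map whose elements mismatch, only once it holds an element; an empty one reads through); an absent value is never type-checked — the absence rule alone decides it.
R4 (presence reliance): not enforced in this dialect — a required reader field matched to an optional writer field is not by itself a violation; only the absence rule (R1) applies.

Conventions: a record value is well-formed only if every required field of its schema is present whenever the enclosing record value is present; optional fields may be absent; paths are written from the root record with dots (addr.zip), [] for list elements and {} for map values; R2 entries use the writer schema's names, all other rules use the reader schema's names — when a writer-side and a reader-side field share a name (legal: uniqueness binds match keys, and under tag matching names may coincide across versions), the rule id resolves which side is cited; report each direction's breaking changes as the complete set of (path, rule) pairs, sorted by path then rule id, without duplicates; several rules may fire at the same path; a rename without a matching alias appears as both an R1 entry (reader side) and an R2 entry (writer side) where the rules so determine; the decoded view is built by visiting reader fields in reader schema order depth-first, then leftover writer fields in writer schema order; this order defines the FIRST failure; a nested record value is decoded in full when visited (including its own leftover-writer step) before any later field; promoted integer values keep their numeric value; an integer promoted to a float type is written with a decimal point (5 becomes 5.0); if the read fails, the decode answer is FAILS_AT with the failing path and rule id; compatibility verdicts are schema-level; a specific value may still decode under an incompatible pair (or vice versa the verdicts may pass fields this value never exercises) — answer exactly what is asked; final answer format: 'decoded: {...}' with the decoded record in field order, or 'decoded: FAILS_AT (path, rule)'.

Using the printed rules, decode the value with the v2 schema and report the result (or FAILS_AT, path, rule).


the writer's type comes first in each Device pair
decoding the Device value with the v2 reader:
  notes := null (not supplied -> null)
  geo := null (not supplied -> null)
  avatar := 0xC0DE (no value, default fills)
  factor := 0.25 (float32 -> float64)
  payload := 0xFF
  writer scores: unmatched, discarded
  writer avatar: unmatched, discarded
  => decoded: {"notes": null, "geo": null, "avatar": 0xC0DE, "factor": 0.25, "payload": 0xFF}
remaining Device differences; none change what is asked:
  field factor in record Device: type float32 changed to float64 -> a verdict-level change on Device — the shown value reads the same
  field avatar in record Device: tag 3 changed to 2 -> no rule fires on it and the decoded Device view is identical with or without it

decoded: {"notes": null, "geo": null, "avatar": 0xC0DE, "factor": 0.25, "payload": 0xFF}


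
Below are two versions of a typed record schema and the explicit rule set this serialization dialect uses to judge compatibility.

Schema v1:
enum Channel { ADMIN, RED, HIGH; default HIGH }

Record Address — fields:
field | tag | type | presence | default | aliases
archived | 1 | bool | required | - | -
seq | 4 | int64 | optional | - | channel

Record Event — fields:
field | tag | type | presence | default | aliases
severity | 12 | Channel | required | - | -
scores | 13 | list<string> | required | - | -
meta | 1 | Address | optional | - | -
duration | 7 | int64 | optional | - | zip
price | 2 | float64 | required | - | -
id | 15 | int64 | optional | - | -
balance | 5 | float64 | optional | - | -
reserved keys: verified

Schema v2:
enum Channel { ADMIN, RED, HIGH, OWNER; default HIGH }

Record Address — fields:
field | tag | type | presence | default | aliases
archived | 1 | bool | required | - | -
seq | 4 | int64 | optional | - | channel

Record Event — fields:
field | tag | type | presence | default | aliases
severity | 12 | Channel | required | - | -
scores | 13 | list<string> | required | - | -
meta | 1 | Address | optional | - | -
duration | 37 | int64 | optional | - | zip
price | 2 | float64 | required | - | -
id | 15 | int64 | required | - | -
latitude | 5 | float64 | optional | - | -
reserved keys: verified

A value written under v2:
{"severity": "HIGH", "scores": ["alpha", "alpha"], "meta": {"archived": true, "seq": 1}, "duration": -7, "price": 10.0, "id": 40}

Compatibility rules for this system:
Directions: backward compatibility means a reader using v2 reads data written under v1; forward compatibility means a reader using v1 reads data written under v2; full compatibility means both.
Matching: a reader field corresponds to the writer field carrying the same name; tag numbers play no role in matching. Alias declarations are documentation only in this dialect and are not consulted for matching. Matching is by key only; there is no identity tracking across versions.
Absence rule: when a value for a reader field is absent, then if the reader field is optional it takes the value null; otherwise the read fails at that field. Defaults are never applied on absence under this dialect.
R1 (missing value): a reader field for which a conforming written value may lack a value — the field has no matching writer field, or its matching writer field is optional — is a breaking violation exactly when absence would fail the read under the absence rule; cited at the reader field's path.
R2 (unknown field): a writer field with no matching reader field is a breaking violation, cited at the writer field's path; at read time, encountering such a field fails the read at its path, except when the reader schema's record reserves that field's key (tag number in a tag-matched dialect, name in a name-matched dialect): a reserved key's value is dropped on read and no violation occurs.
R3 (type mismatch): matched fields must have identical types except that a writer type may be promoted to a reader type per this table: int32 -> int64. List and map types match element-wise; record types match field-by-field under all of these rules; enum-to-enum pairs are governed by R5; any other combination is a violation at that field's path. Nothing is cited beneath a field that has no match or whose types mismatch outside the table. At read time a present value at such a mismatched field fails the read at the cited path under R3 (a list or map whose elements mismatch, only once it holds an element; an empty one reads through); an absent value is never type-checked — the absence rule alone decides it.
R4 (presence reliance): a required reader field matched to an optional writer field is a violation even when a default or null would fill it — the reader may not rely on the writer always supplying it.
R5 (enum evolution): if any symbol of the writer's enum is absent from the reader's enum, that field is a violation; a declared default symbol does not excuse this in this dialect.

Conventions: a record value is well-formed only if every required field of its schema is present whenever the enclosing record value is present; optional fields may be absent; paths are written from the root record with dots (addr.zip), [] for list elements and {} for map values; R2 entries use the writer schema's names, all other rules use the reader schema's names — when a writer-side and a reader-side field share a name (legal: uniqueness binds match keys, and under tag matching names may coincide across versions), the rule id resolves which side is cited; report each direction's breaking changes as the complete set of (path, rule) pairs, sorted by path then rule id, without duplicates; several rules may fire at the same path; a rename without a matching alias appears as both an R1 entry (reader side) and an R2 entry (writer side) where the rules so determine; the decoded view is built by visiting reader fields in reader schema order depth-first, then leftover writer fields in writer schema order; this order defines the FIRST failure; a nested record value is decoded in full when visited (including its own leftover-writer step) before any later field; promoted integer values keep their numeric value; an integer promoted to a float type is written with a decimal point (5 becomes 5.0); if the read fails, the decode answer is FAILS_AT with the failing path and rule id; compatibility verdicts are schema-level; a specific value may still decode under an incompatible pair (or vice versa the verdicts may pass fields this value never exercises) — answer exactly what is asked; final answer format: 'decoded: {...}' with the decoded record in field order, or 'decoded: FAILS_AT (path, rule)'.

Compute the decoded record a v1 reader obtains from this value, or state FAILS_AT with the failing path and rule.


decoded: {"severity": "HIGH", "scores": ["alpha", "alpha"], "meta": {"archived": true, "seq": 1}, "duration": -7, "price": 10.0, "id": 40, "balance": null}

each type pair in Event: writer, then reader
decode (reader v1):
  severity := "HIGH"
  scores := ["alpha", "alpha"]
  meta.archived := true
  meta.seq := 1
  duration := -7
  price := 10.0
  id := 40
  balance := null (absent, optional -> null)
  => decoded: {"severity": "HIGH", "scores": ["alpha", "alpha"], "meta": {"archived": true, "seq": 1}, "duration": -7, "price": 10.0, "id": 40, "balance": null}
the other Event changes do not affect what is asked:
  field duration in record Event: tag 7 changed to 37 -> inert under this dialect — no rule fires on Event and the result does not move
  enum Channel (field severity in record Event): symbol OWNER added -> schema-level compatibility only; this Event value's decode is unchanged
  renamed field balance to latitude in record Event -> schema-level compatibility only; this Event value's decode is unchanged
  field id in record Event: optional changed to required -> schema-level compatibility only; this Event value's decode is unchanged


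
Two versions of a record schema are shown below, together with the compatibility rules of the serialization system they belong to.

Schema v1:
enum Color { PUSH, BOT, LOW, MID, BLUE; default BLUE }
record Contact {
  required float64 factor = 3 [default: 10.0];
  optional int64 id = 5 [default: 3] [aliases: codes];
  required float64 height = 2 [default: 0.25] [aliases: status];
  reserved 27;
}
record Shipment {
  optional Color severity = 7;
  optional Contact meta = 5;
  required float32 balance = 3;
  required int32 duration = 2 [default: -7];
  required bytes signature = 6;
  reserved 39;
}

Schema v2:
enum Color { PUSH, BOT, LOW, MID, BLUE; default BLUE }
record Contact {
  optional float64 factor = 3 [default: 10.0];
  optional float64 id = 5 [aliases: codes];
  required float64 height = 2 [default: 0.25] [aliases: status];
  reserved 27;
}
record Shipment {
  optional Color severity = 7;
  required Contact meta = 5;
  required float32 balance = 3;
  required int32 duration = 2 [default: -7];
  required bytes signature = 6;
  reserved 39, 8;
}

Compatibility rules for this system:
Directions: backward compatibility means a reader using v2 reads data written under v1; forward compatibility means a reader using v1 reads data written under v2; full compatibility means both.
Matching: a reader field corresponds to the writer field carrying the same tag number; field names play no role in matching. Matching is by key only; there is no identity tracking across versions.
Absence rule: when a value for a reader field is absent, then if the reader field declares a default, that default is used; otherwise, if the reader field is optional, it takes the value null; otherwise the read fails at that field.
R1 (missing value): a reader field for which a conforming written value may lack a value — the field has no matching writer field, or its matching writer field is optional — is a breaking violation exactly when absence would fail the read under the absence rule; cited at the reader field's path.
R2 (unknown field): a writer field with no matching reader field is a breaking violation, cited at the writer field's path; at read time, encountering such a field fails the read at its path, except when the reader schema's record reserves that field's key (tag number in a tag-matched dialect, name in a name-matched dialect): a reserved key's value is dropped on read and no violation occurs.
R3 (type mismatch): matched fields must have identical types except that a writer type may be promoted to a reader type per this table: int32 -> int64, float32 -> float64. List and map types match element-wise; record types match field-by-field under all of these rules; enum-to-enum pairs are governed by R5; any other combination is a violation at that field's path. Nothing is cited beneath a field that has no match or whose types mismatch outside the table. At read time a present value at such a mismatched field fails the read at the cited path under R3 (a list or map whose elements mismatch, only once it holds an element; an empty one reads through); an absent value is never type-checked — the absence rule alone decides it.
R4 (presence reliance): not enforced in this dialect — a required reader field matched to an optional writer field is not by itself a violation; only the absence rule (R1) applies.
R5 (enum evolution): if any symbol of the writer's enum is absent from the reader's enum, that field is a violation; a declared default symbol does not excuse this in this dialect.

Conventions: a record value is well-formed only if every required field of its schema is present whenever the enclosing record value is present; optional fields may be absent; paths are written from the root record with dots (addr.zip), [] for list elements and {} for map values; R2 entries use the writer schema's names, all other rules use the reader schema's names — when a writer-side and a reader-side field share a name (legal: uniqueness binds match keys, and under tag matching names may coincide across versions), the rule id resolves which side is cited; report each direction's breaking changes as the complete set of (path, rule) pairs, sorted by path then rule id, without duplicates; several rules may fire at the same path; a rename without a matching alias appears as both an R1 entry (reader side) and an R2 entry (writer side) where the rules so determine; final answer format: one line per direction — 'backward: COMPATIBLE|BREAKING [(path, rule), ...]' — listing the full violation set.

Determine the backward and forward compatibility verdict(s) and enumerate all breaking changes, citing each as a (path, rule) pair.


arrows below run writer -> reader for Shipment
backward for Shipment (reader v2, writer v1):
  writer optional, Color -> Color: reader severity maps from writer severity
  writer optional, Contact -> Contact: reader meta maps from writer meta
  writer required, float32 -> float32: reader balance maps from writer balance
  writer required, int32 -> int32: reader duration maps from writer duration
  writer required, bytes -> bytes: reader signature maps from writer signature
  writer required, float64 -> float64: reader meta.factor maps from writer meta.factor
  writer optional, int64 -> float64: reader meta.id maps from writer meta.id
  writer required, float64 -> float64: reader meta.height maps from writer meta.height
  rule R1 violated at meta
  rule R3 violated at meta.id
  => 2 violation(s): backward is BREAKING for Shipment
forward for Shipment (reader v1, writer v2):
  writer optional, Color -> Color: reader severity maps from writer severity
  writer required, Contact -> Contact: reader meta maps from writer meta
  writer required, float32 -> float32: reader balance maps from writer balance
  writer required, int32 -> int32: reader duration maps from writer duration
  writer required, bytes -> bytes: reader signature maps from writer signature
  writer optional, float64 -> float64: reader meta.factor maps from writer meta.factor
  writer optional, float64 -> int64: reader meta.id maps from writer meta.id
  writer required, float64 -> float64: reader meta.height maps from writer meta.height
  rule R3 violated at meta.id
  => 1 violation(s): forward is BREAKING for Shipment

backward: BREAKING [(meta, R1), (meta.id, R3)]; forward: BREAKING [(meta.id, R3)]


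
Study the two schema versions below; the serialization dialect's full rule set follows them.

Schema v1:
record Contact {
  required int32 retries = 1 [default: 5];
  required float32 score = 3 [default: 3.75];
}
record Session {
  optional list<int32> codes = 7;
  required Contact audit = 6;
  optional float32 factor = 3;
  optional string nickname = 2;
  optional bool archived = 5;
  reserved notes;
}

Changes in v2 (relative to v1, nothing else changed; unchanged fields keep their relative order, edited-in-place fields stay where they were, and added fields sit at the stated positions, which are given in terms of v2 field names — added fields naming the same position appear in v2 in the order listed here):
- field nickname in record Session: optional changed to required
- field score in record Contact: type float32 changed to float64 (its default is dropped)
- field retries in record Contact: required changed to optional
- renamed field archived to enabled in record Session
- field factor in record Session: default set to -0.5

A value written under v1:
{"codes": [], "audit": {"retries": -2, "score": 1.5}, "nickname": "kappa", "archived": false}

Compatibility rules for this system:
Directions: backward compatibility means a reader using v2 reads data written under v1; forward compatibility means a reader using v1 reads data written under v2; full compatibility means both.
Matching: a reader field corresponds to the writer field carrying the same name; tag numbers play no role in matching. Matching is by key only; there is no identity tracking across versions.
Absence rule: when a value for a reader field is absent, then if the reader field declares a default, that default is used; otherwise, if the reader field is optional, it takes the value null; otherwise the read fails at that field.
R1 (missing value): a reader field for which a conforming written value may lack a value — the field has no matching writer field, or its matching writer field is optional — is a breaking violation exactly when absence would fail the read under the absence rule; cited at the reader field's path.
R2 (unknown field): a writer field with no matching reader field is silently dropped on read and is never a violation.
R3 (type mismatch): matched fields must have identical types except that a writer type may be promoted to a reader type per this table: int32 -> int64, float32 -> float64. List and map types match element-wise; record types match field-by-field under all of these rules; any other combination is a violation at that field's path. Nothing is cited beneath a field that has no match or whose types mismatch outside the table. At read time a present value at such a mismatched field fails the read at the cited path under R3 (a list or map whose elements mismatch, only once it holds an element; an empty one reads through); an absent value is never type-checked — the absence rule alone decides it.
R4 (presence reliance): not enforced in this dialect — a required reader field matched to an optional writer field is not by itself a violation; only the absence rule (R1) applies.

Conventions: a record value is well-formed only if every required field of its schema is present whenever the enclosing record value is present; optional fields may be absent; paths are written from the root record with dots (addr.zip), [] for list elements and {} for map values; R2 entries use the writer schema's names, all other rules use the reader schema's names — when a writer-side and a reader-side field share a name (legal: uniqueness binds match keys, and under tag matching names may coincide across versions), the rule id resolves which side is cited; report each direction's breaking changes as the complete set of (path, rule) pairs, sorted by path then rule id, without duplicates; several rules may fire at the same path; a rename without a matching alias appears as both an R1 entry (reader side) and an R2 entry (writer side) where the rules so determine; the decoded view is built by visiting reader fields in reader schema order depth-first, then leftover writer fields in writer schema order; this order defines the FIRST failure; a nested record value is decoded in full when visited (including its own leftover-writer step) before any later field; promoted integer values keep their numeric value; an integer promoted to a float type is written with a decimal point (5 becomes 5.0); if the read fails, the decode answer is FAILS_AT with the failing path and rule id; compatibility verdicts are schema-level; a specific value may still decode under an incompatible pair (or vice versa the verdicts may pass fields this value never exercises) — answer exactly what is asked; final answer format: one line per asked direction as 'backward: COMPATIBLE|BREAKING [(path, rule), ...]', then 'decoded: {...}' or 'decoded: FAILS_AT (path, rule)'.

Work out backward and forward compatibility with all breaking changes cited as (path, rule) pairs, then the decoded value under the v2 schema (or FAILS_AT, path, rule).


backward: BREAKING [(nickname, R1)]; forward: BREAKING [(audit.score, R3)]; decoded: {"codes": [], "audit": {"retries": -2, "score": 1.5}, "factor": -0.5, "nickname": "kappa", "enabled": null}

each type pair in Session: writer, then reader
backward for Session (reader v2, writer v1):
  list<int32> -> list<int32>, writer optional: codes aligns to codes
  Contact -> Contact, writer required: audit aligns to audit
  float32 -> float32, writer optional: factor aligns to factor
  string -> string, writer optional: nickname aligns to nickname
  enabled: no writer match
  leftover writer field: archived
  int32 -> int32, writer required: audit.retries aligns to audit.retries
  float32 -> float64, writer required: audit.score aligns to audit.score
  violation R1 at nickname
  => backward: BREAKING (1)
forward for Session (reader v1, writer v2):
  list<int32> -> list<int32>, writer optional: codes aligns to codes
  Contact -> Contact, writer required: audit aligns to audit
  float32 -> float32, writer optional: factor aligns to factor
  string -> string, writer required: nickname aligns to nickname
  archived: no writer match
  leftover writer field: enabled
  int32 -> int32, writer optional: audit.retries aligns to audit.retries
  float64 -> float32, writer required: audit.score aligns to audit.score
  violation R3 at audit.score
  => forward: BREAKING (1)
decode walk for Session under reader schema v2:
  codes := []
  audit.retries := -2
  audit.score := 1.5 (float32 -> float64)
  factor := -0.5 (missing; default applied)
  nickname := "kappa"
  enabled := null (missing; optional => null)
  writer archived: no reader field; dropped
  => decoded: {"codes": [], "audit": {"retries": -2, "score": 1.5}, "factor": -0.5, "nickname": "kappa", "enabled": null}


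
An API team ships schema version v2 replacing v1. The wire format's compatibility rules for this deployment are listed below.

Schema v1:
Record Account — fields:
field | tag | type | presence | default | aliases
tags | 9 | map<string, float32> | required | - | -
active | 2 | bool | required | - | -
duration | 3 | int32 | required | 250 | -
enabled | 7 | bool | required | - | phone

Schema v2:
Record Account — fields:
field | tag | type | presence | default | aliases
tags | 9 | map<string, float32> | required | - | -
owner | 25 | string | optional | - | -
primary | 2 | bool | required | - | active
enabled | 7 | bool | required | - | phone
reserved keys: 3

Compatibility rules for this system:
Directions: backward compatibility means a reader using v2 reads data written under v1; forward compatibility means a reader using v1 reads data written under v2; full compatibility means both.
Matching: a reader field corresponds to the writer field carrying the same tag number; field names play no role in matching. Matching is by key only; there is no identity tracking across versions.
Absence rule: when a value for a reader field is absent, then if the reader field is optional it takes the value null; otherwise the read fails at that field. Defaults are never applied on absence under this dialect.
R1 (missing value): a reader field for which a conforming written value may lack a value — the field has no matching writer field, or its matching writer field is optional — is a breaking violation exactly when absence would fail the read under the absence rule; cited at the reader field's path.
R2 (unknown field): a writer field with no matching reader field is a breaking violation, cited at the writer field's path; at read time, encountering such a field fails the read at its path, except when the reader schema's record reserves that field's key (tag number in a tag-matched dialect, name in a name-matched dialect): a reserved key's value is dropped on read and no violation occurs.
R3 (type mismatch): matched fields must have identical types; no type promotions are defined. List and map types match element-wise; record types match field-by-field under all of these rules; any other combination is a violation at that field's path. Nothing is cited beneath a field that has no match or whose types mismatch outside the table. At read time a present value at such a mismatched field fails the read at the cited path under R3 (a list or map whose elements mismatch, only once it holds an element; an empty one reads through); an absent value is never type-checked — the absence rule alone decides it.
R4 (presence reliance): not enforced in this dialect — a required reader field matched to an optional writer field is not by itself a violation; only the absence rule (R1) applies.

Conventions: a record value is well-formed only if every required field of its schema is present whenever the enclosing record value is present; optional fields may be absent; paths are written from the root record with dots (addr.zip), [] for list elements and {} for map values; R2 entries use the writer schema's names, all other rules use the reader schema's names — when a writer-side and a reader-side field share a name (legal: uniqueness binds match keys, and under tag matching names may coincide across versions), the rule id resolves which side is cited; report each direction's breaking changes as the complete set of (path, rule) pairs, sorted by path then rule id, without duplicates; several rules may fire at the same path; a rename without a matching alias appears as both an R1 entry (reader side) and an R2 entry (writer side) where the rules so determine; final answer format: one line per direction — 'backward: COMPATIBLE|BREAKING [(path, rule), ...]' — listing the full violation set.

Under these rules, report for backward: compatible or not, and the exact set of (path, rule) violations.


backward: COMPATIBLE []

arrows below run writer -> reader for Account
backward on Account — v2 reading data written by v1:
  tags: paired with writer tags (map<string, float32> -> map<string, float32>; writer required)
  owner has no writer counterpart
  primary: paired with writer active (bool -> bool; writer required)
  enabled: paired with writer enabled (bool -> bool; writer required)
  writer field duration has no reader counterpart
  => backward verdict for Account: COMPATIBLE, no violations
diffs on Account not affecting the asked answer:
  removed field duration from record Account (its key 3 joins the reserved list) -> affects forward compatibility only, which is not asked
  renamed field active to primary in record Account (alias active declared on the renamed field) -> inert for the asked Account verdict: nothing fires
  added field owner to record Account: optional string, tag 25 (in v2 it sits immediately before primary) -> affects forward compatibility only, which is not asked
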